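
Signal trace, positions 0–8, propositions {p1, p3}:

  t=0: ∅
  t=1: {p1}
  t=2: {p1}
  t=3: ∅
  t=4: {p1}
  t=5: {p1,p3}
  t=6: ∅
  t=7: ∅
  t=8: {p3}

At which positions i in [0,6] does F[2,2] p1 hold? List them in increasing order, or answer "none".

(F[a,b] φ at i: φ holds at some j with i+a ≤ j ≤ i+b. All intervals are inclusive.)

Evaluate at each i in [0,6]:
  i=0: ✓ (witness j=2)
  i=1: ✗ (none in [3,3])
  i=2: ✓ (witness j=4)
  i=3: ✓ (witness j=5)
  i=4: ✗ (none in [6,6])
  i=5: ✗ (none in [7,7])
  i=6: ✗ (none in [8,8])

0, 2, 3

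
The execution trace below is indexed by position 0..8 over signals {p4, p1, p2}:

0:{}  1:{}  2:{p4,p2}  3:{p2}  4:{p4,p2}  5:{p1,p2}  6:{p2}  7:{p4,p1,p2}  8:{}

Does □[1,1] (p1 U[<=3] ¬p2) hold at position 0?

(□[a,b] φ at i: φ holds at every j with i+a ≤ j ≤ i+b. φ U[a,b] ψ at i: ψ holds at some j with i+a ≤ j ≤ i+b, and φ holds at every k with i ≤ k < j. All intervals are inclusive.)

Check (p1 U[<=3] ¬p2) at every j in [1,1]:
  j=1: holds
All positions satisfy it → formula holds.

Yes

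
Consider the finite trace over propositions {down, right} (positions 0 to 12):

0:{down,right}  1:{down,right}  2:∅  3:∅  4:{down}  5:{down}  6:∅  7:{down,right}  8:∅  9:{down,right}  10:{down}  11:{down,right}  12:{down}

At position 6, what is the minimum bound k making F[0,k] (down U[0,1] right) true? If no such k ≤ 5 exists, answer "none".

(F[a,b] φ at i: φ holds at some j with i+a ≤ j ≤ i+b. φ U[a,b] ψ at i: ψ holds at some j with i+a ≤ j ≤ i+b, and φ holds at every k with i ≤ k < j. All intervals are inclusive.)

1

Scan j = 6,7,… for (down U[0,1] right):
  j=6: fails
  j=7: holds
First hit at j=7, so smallest k = 7-6 = 1.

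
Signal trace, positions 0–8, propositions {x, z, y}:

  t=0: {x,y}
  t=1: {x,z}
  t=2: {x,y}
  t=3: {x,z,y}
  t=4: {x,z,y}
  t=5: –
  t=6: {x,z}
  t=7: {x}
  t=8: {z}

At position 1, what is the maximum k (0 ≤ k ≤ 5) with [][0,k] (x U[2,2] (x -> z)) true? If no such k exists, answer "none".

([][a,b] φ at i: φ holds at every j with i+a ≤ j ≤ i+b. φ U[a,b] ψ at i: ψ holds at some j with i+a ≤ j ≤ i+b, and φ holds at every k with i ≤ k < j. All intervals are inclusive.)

(x U[2,2] (x -> z)) must hold from j=1 onward; find where it first fails.
  j=1: holds
  j=2: holds
  j=3: holds
  j=4: fails
Holds on [1,3], so largest k = 2.

2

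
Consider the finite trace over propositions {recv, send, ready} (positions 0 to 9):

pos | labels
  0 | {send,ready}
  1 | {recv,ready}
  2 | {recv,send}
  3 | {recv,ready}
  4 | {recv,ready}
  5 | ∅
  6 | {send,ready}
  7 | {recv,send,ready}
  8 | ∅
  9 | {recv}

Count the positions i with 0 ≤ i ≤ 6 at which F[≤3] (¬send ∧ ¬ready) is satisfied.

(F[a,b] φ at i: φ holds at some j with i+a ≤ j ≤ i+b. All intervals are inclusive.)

Evaluate at each i in [0,6]:
  i=0: ✗ (none in [0,3])
  i=1: ✗ (none in [1,4])
  i=2: ✓ (witness j=5)
  i=3: ✓ (witness j=5)
  i=4: ✓ (witness j=5)
  i=5: ✓ (witness j=5)
  i=6: ✓ (witness j=8)
Positions where it holds: {2, 3, 4, 5, 6} → 5.

5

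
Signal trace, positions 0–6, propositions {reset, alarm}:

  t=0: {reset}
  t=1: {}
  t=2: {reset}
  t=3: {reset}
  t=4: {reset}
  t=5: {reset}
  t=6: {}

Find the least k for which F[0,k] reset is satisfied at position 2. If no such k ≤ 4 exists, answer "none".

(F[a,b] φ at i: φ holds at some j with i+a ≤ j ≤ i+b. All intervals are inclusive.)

0

Scan j = 2,3,… for reset:
  j=2: holds
First hit at j=2, so smallest k = 2-2 = 0.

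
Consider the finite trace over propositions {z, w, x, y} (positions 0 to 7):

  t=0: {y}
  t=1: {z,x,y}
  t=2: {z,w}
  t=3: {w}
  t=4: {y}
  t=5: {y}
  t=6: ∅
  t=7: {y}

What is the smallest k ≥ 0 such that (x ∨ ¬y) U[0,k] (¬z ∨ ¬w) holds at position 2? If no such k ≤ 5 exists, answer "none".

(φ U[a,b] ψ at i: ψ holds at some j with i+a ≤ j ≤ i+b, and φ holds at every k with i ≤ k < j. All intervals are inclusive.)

Need earliest j ≥ 2 with (¬z ∨ ¬w), and (x ∨ ¬y) at every k in [2,j-1].
  j=2: rhs fails.
  j=3: rhs holds; lhs holds on [2,2]. k = 1.

1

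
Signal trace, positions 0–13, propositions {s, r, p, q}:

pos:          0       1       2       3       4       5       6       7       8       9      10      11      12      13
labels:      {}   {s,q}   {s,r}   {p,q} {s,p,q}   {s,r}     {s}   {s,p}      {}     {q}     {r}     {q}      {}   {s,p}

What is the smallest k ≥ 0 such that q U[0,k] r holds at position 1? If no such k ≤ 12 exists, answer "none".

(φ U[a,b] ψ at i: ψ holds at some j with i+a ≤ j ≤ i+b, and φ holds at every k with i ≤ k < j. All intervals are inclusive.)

1

Need earliest j ≥ 1 with r, and q at every k in [1,j-1].
  j=1: rhs fails.
  j=2: rhs holds; lhs holds on [1,1]. k = 1.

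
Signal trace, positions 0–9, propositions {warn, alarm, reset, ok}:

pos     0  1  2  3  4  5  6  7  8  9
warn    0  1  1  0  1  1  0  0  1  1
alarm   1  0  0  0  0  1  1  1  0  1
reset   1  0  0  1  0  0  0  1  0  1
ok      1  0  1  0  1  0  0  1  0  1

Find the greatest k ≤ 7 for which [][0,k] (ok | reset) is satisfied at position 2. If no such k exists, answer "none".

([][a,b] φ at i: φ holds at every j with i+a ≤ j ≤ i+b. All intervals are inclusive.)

(ok | reset) must hold from j=2 onward; find where it first fails.
  j=2: holds
  j=3: holds
  j=4: holds
  j=5: fails
Holds on [2,4], so largest k = 2.

2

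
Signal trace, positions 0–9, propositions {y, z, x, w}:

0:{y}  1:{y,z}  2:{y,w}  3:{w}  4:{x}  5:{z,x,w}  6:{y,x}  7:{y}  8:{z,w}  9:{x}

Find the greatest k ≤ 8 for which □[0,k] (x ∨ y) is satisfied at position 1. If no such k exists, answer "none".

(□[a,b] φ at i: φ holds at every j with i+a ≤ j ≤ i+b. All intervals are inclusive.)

(x ∨ y) must hold from j=1 onward; find where it first fails.
  j=1: holds
  j=2: holds
  j=3: fails
Holds on [1,2], so largest k = 1.

1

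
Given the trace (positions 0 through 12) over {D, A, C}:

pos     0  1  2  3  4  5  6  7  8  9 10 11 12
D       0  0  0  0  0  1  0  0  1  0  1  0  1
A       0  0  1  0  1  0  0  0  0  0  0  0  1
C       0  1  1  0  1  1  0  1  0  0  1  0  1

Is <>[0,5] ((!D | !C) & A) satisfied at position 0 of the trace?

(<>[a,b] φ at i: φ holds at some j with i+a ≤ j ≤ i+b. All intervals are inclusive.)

True

Check ((!D | !C) & A) at each j in [0,5]:
  j=0: false
  j=1: false
  j=2: true
  j=3: false
  j=4: true
  j=5: false
Found at j=2 → formula holds.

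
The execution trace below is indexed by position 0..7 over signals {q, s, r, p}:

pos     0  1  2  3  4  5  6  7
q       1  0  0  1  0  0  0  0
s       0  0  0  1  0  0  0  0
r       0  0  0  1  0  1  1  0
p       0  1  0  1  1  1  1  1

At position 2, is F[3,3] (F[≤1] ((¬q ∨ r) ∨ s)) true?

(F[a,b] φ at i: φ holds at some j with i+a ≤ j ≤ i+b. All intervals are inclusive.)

Check F[≤1] ((¬q ∨ r) ∨ s) at each j in [5,5]:
  j=5: holds (witness at 5)
Found at j=5 → formula holds.

Yes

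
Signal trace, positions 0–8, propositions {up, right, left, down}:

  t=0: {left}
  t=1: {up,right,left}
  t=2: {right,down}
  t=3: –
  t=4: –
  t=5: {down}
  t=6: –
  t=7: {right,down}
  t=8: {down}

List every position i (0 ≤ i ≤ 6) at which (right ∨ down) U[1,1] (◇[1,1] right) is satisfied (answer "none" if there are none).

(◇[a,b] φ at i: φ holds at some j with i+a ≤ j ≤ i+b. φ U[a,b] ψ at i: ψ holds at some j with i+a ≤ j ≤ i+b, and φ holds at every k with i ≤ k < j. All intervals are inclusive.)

5

Evaluate at each i in [0,6]:
  i=0: ✗ (lhs fails at k=0 before rhs at j=1)
  i=1: ✗ (no rhs in [2,2])
  i=2: ✗ (no rhs in [3,3])
  i=3: ✗ (no rhs in [4,4])
  i=4: ✗ (no rhs in [5,5])
  i=5: ✓ (rhs at j=6; lhs holds on [5,5])
  i=6: ✗ (no rhs in [7,7])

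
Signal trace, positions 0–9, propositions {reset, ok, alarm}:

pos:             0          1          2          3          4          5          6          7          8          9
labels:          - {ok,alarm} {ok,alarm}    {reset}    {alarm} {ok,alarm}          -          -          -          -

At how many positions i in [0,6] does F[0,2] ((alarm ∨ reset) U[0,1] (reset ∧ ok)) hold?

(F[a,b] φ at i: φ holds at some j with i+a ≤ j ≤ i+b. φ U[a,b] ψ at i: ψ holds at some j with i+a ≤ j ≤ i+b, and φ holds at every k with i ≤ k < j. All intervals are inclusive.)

0

Evaluate at each i in [0,6]:
  i=0: ✗ (none in [0,2])
  i=1: ✗ (none in [1,3])
  i=2: ✗ (none in [2,4])
  i=3: ✗ (none in [3,5])
  i=4: ✗ (none in [4,6])
  i=5: ✗ (none in [5,7])
  i=6: ✗ (none in [6,8])
Positions where it holds: {} → 0.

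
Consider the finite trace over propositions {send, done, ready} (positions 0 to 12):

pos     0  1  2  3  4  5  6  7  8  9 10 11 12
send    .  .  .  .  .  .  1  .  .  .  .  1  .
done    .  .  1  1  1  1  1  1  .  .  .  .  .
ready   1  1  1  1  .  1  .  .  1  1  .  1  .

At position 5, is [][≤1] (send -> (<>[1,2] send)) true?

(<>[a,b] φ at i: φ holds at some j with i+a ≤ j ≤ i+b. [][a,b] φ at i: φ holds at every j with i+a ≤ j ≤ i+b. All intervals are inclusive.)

Does not hold

Check (send -> (<>[1,2] send)) at every j in [5,6]:
  j=5: antecedent false → ✓
  j=6: antecedent true; consequent fails (none in [7,8]) → ✗
Fails at j=6 → formula fails.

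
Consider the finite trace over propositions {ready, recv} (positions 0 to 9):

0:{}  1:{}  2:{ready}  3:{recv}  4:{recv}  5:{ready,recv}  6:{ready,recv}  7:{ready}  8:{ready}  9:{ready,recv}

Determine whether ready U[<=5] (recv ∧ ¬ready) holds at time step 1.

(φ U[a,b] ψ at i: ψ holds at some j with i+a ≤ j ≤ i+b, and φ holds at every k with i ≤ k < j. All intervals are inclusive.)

Need some j in [1,6] with (recv ∧ ¬ready), and ready at every k in [1,j-1].
  j=1: (recv ∧ ¬ready) false.
  j=2: (recv ∧ ¬ready) false.
  j=3: (recv ∧ ¬ready) holds, but ready fails at k=1 → not this j.
  j=4: (recv ∧ ¬ready) holds, but ready fails at k=1 → not this j.
  j=5: (recv ∧ ¬ready) false.
  j=6: (recv ∧ ¬ready) false.
No j in the window works → until fails.

No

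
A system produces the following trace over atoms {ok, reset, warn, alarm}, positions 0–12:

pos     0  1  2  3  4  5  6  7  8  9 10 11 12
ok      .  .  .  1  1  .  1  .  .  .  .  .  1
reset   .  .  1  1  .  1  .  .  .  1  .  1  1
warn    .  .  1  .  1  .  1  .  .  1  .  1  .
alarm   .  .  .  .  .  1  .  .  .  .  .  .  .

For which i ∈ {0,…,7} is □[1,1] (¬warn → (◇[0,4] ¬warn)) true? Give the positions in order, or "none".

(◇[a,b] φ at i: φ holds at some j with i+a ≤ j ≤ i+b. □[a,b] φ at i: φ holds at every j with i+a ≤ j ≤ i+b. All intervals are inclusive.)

Evaluate at each i in [0,7]:
  i=0: ✓ (all of [1,1])
  i=1: ✓ (all of [2,2])
  i=2: ✓ (all of [3,3])
  i=3: ✓ (all of [4,4])
  i=4: ✓ (all of [5,5])
  i=5: ✓ (all of [6,6])
  i=6: ✓ (all of [7,7])
  i=7: ✓ (all of [8,8])

0, 1, 2, 3, 4, 5, 6, 7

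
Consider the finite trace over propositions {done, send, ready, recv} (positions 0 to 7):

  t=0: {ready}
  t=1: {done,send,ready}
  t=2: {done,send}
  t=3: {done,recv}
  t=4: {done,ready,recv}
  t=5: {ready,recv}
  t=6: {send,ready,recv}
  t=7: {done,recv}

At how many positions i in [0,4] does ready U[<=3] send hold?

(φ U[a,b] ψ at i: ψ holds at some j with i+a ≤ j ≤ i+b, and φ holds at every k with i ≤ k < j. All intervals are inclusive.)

4

Evaluate at each i in [0,4]:
  i=0: ✓ (rhs at j=1; lhs holds on [0,0])
  i=1: ✓ (rhs at j=1)
  i=2: ✓ (rhs at j=2)
  i=3: ✗ (lhs fails at k=3 before rhs at j=6)
  i=4: ✓ (rhs at j=6; lhs holds on [4,5])
Positions where it holds: {0, 1, 2, 4} → 4.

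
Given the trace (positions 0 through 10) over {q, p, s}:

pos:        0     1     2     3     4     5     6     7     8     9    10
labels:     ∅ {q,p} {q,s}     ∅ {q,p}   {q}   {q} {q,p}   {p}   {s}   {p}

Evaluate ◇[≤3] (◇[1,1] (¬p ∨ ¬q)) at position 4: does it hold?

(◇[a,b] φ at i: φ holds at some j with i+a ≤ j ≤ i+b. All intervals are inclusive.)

Yes

Check ◇[1,1] (¬p ∨ ¬q) at each j in [4,7]:
  j=4: holds (witness at 5)
  j=5: holds (witness at 6)
  j=6: fails (none in [7,7])
  j=7: holds (witness at 8)
Found at j=4 → formula holds.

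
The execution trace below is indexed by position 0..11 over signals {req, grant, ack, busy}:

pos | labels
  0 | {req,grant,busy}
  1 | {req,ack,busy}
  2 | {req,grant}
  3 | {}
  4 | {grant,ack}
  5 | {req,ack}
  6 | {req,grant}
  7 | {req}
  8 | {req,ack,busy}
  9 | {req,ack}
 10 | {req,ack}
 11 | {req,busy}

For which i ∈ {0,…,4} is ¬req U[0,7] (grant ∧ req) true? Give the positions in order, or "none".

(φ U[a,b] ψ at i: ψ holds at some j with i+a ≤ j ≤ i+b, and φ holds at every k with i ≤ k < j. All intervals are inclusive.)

Evaluate at each i in [0,4]:
  i=0: ✓ (rhs at j=0)
  i=1: ✗ (lhs fails at k=1 before rhs at j=2)
  i=2: ✓ (rhs at j=2)
  i=3: ✗ (lhs fails at k=5 before rhs at j=6)
  i=4: ✗ (lhs fails at k=5 before rhs at j=6)

0, 2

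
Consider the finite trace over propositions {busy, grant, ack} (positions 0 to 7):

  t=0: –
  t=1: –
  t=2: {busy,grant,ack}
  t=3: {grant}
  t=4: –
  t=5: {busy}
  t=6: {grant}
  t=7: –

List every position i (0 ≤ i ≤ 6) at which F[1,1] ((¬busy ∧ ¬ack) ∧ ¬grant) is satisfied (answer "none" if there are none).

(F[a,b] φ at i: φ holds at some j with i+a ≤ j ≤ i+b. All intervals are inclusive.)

0, 3, 6

Evaluate at each i in [0,6]:
  i=0: ✓ (witness j=1)
  i=1: ✗ (none in [2,2])
  i=2: ✗ (none in [3,3])
  i=3: ✓ (witness j=4)
  i=4: ✗ (none in [5,5])
  i=5: ✗ (none in [6,6])
  i=6: ✓ (witness j=7)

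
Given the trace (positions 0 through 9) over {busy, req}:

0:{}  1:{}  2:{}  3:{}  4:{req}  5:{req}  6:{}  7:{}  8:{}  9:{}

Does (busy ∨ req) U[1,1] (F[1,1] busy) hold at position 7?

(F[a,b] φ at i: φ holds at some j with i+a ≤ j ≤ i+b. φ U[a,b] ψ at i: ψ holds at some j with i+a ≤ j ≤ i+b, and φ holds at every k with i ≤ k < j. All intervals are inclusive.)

Need some j in [8,8] with F[1,1] busy, and (busy ∨ req) at every k in [7,j-1].
  j=8: F[1,1] busy — fails (none in [9,9]).
No j in the window works → until fails.

Does not hold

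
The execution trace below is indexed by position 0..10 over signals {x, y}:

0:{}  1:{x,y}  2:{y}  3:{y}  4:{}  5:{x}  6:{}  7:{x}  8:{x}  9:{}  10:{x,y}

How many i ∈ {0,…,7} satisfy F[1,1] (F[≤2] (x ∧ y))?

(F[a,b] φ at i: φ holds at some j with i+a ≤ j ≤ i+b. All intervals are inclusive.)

2

Evaluate at each i in [0,7]:
  i=0: ✓ (witness j=1)
  i=1: ✗ (none in [2,2])
  i=2: ✗ (none in [3,3])
  i=3: ✗ (none in [4,4])
  i=4: ✗ (none in [5,5])
  i=5: ✗ (none in [6,6])
  i=6: ✗ (none in [7,7])
  i=7: ✓ (witness j=8)
Positions where it holds: {0, 7} → 2.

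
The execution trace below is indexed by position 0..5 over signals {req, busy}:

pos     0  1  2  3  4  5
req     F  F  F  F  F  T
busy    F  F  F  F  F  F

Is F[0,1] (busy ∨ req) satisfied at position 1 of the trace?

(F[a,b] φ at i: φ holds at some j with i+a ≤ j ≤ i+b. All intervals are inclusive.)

Check (busy ∨ req) at each j in [1,2]:
  j=1: false
  j=2: false
No position in the window satisfies it → formula fails.

False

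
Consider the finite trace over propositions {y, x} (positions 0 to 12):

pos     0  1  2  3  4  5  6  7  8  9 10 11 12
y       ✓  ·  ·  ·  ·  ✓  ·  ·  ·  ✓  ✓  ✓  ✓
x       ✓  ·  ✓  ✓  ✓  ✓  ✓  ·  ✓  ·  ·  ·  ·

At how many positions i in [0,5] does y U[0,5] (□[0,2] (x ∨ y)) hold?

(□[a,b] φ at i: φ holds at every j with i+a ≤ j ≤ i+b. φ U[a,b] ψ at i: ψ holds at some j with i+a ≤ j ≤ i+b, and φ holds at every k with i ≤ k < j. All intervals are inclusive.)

Evaluate at each i in [0,5]:
  i=0: ✗ (lhs fails at k=1 before rhs at j=2)
  i=1: ✗ (lhs fails at k=1 before rhs at j=2)
  i=2: ✓ (rhs at j=2)
  i=3: ✓ (rhs at j=3)
  i=4: ✓ (rhs at j=4)
  i=5: ✗ (lhs fails at k=6 before rhs at j=8)
Positions where it holds: {2, 3, 4} → 3.

3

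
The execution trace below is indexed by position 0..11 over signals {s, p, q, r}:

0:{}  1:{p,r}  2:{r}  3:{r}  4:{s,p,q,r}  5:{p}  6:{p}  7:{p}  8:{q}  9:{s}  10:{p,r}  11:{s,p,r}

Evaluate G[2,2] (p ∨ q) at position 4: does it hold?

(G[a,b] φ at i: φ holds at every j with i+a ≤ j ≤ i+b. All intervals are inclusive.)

Check (p ∨ q) at every j in [6,6]:
  j=6: true
All positions satisfy it → formula holds.

Yes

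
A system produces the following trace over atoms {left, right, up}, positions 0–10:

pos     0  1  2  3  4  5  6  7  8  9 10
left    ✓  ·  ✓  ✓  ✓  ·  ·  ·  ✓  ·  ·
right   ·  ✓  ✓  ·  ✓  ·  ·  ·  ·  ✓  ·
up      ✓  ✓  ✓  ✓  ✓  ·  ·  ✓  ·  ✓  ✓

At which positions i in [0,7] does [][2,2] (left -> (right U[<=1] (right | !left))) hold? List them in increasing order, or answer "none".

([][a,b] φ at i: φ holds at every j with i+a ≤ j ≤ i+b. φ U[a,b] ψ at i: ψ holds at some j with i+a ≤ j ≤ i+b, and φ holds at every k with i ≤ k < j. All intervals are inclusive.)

Evaluate at each i in [0,7]:
  i=0: ✓ (all of [2,2])
  i=1: ✗ (fails at j=3)
  i=2: ✓ (all of [4,4])
  i=3: ✓ (all of [5,5])
  i=4: ✓ (all of [6,6])
  i=5: ✓ (all of [7,7])
  i=6: ✗ (fails at j=8)
  i=7: ✓ (all of [9,9])

0, 2, 3, 4, 5, 7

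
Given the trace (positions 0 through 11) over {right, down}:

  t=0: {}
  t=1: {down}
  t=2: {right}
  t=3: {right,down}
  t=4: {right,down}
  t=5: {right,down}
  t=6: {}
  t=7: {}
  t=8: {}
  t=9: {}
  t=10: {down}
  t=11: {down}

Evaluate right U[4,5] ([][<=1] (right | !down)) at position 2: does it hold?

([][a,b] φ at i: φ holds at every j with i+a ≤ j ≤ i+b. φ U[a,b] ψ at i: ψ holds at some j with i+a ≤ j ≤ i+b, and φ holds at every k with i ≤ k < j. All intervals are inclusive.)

Yes

Need some j in [6,7] with [][<=1] (right | !down), and right at every k in [2,j-1].
  j=6: [][<=1] (right | !down) holds; right holds at every k in [2,5] → satisfied.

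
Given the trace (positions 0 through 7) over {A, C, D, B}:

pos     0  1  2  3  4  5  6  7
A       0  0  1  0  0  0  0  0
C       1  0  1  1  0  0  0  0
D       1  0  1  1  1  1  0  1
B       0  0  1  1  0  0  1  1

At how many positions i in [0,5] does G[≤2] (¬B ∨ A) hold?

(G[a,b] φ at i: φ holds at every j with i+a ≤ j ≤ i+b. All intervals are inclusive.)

1

Evaluate at each i in [0,5]:
  i=0: ✓ (all of [0,2])
  i=1: ✗ (fails at j=3)
  i=2: ✗ (fails at j=3)
  i=3: ✗ (fails at j=3)
  i=4: ✗ (fails at j=6)
  i=5: ✗ (fails at j=6)
Positions where it holds: {0} → 1.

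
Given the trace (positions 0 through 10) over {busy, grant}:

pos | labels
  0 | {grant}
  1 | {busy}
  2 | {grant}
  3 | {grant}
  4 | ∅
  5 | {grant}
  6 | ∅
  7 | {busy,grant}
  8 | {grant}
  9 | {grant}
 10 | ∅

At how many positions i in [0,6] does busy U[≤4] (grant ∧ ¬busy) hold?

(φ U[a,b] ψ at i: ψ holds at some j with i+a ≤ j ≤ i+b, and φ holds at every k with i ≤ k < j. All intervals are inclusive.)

5

Evaluate at each i in [0,6]:
  i=0: ✓ (rhs at j=0)
  i=1: ✓ (rhs at j=2; lhs holds on [1,1])
  i=2: ✓ (rhs at j=2)
  i=3: ✓ (rhs at j=3)
  i=4: ✗ (lhs fails at k=4 before rhs at j=5)
  i=5: ✓ (rhs at j=5)
  i=6: ✗ (lhs fails at k=6 before rhs at j=8)
Positions where it holds: {0, 1, 2, 3, 5} → 5.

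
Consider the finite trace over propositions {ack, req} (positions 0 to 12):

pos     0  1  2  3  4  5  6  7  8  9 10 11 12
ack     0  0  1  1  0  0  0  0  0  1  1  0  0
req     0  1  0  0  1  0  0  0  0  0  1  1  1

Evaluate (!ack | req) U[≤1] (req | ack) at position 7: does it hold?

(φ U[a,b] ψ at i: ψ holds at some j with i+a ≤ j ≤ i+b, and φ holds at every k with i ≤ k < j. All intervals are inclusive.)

No

Need some j in [7,8] with (req | ack), and (!ack | req) at every k in [7,j-1].
  j=7: (req | ack) false.
  j=8: (req | ack) false.
No j in the window works → until fails.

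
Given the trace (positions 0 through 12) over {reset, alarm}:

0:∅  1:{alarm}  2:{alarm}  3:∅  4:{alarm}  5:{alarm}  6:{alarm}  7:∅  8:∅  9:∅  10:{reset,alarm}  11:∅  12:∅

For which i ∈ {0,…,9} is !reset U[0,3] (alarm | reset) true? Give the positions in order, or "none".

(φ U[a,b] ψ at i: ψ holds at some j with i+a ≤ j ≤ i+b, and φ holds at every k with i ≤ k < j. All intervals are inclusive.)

0, 1, 2, 3, 4, 5, 6, 7, 8, 9

Evaluate at each i in [0,9]:
  i=0: ✓ (rhs at j=1; lhs holds on [0,0])
  i=1: ✓ (rhs at j=1)
  i=2: ✓ (rhs at j=2)
  i=3: ✓ (rhs at j=4; lhs holds on [3,3])
  i=4: ✓ (rhs at j=4)
  i=5: ✓ (rhs at j=5)
  i=6: ✓ (rhs at j=6)
  i=7: ✓ (rhs at j=10; lhs holds on [7,9])
  i=8: ✓ (rhs at j=10; lhs holds on [8,9])
  i=9: ✓ (rhs at j=10; lhs holds on [9,9])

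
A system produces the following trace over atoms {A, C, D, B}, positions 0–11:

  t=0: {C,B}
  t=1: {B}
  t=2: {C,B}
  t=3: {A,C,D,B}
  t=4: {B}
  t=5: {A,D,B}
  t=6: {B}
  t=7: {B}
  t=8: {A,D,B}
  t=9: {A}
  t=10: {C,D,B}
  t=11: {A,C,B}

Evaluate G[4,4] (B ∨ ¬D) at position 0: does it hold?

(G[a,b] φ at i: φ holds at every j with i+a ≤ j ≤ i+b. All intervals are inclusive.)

Check (B ∨ ¬D) at every j in [4,4]:
  j=4: true
All positions satisfy it → formula holds.

Holds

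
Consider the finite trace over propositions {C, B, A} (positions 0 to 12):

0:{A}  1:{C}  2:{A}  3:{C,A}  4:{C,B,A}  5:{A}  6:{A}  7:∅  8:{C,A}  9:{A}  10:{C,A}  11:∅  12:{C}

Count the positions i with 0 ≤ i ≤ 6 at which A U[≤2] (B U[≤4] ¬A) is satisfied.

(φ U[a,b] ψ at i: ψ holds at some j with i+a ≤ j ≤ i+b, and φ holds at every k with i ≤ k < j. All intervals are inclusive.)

4

Evaluate at each i in [0,6]:
  i=0: ✓ (rhs at j=1; lhs holds on [0,0])
  i=1: ✓ (rhs at j=1)
  i=2: ✗ (no rhs in [2,4])
  i=3: ✗ (no rhs in [3,5])
  i=4: ✗ (no rhs in [4,6])
  i=5: ✓ (rhs at j=7; lhs holds on [5,6])
  i=6: ✓ (rhs at j=7; lhs holds on [6,6])
Positions where it holds: {0, 1, 5, 6} → 4.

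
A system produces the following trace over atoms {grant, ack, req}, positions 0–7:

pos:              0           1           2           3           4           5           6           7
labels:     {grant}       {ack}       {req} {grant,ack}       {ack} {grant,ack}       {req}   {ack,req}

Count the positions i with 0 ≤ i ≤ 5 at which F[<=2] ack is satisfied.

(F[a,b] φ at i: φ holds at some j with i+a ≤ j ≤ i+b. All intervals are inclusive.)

6

Evaluate at each i in [0,5]:
  i=0: ✓ (witness j=1)
  i=1: ✓ (witness j=1)
  i=2: ✓ (witness j=3)
  i=3: ✓ (witness j=3)
  i=4: ✓ (witness j=4)
  i=5: ✓ (witness j=5)
Positions where it holds: {0, 1, 2, 3, 4, 5} → 6.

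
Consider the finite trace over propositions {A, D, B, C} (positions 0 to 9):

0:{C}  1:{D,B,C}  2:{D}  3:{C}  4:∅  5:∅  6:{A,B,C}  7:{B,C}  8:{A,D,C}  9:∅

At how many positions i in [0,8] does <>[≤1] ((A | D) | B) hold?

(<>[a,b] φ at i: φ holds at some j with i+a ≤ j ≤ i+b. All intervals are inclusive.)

7

Evaluate at each i in [0,8]:
  i=0: ✓ (witness j=1)
  i=1: ✓ (witness j=1)
  i=2: ✓ (witness j=2)
  i=3: ✗ (none in [3,4])
  i=4: ✗ (none in [4,5])
  i=5: ✓ (witness j=6)
  i=6: ✓ (witness j=6)
  i=7: ✓ (witness j=7)
  i=8: ✓ (witness j=8)
Positions where it holds: {0, 1, 2, 5, 6, 7, 8} → 7.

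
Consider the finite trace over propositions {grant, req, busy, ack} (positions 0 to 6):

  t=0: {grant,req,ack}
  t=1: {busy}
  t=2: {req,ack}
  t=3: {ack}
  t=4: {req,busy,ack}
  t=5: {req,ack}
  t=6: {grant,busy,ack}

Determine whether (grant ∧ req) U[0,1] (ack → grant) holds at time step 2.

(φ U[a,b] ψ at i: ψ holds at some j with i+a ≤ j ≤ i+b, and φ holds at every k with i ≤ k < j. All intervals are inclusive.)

No

Need some j in [2,3] with (ack → grant), and (grant ∧ req) at every k in [2,j-1].
  j=2: (ack → grant) false.
  j=3: (ack → grant) false.
No j in the window works → until fails.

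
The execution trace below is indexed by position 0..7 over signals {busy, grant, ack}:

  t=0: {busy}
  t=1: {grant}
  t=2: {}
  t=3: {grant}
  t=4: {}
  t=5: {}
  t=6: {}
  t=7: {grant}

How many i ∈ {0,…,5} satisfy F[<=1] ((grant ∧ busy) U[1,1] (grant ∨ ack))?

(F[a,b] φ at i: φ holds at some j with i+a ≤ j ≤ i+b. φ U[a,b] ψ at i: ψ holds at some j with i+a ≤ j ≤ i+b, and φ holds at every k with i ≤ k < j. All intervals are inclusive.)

Evaluate at each i in [0,5]:
  i=0: ✗ (none in [0,1])
  i=1: ✗ (none in [1,2])
  i=2: ✗ (none in [2,3])
  i=3: ✗ (none in [3,4])
  i=4: ✗ (none in [4,5])
  i=5: ✗ (none in [5,6])
Positions where it holds: {} → 0.

0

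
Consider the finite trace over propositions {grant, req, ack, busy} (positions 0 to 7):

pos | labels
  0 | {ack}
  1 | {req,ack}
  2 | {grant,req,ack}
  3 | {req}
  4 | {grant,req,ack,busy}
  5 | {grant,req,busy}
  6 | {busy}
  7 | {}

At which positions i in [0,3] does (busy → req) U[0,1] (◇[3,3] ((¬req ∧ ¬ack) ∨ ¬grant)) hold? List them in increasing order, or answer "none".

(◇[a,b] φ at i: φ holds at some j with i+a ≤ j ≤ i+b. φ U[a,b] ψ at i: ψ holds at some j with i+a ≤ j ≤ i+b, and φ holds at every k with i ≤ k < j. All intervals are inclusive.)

0, 2, 3

Evaluate at each i in [0,3]:
  i=0: ✓ (rhs at j=0)
  i=1: ✗ (no rhs in [1,2])
  i=2: ✓ (rhs at j=3; lhs holds on [2,2])
  i=3: ✓ (rhs at j=3)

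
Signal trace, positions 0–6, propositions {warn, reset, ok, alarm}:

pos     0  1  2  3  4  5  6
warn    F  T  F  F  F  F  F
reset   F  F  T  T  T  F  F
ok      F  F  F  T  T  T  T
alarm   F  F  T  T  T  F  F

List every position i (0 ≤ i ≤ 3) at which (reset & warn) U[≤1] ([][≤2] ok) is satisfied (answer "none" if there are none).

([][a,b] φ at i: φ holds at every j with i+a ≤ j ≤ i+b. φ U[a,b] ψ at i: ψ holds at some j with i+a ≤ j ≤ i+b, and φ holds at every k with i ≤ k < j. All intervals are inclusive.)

3

Evaluate at each i in [0,3]:
  i=0: ✗ (no rhs in [0,1])
  i=1: ✗ (no rhs in [1,2])
  i=2: ✗ (lhs fails at k=2 before rhs at j=3)
  i=3: ✓ (rhs at j=3)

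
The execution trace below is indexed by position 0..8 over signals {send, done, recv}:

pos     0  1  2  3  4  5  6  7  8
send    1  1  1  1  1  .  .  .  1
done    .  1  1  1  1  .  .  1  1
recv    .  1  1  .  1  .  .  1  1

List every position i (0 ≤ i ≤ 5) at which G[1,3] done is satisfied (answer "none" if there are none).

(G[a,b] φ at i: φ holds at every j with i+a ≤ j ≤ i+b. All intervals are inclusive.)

0, 1

Evaluate at each i in [0,5]:
  i=0: ✓ (all of [1,3])
  i=1: ✓ (all of [2,4])
  i=2: ✗ (fails at j=5)
  i=3: ✗ (fails at j=5)
  i=4: ✗ (fails at j=5)
  i=5: ✗ (fails at j=6)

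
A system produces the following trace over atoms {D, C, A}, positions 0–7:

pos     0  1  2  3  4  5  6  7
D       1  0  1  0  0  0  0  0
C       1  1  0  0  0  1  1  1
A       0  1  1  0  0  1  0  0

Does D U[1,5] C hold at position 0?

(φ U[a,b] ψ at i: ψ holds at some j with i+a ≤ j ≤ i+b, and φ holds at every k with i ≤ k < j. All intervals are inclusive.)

Need some j in [1,5] with C, and D at every k in [0,j-1].
  j=1: C holds; D holds at every k in [0,0] → satisfied.

Holds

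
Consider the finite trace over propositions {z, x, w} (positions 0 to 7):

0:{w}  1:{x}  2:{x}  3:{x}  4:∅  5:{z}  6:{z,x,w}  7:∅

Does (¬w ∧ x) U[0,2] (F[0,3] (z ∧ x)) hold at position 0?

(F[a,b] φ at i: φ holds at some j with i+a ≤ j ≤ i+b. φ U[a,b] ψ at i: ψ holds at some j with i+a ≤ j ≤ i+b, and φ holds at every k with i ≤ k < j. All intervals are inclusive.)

Does not hold

Need some j in [0,2] with F[0,3] (z ∧ x), and (¬w ∧ x) at every k in [0,j-1].
  j=0: F[0,3] (z ∧ x) — fails (none in [0,3]).
  j=1: F[0,3] (z ∧ x) — fails (none in [1,4]).
  j=2: F[0,3] (z ∧ x) — fails (none in [2,5]).
No j in the window works → until fails.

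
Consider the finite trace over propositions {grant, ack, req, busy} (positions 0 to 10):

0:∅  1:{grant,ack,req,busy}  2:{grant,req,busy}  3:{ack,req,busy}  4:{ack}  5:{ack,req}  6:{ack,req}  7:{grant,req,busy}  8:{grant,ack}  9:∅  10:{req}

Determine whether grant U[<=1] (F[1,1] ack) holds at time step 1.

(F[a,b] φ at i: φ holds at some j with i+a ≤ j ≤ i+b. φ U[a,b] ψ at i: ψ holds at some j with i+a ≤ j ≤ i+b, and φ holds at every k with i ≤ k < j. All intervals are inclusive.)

Need some j in [1,2] with F[1,1] ack, and grant at every k in [1,j-1].
  j=1: F[1,1] ack — fails (none in [2,2]).
  j=2: F[1,1] ack holds; grant holds at every k in [1,1] → satisfied.

True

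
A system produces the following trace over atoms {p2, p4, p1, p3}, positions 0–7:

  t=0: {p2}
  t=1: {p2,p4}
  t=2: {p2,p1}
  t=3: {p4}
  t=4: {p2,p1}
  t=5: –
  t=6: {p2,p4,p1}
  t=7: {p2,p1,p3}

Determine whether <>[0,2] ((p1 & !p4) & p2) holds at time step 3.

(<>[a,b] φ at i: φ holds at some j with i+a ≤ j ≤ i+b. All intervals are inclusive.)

Check ((p1 & !p4) & p2) at each j in [3,5]:
  j=3: false
  j=4: true
  j=5: false
Found at j=4 → formula holds.

Holds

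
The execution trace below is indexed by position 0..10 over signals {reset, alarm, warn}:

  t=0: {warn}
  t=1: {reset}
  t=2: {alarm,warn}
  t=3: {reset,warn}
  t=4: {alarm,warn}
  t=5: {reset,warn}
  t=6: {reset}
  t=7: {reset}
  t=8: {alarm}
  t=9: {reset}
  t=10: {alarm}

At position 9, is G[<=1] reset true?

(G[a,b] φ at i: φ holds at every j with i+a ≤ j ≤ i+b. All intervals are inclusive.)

Check reset at every j in [9,10]:
  j=9: true
  j=10: false
Fails at j=10 → formula fails.

No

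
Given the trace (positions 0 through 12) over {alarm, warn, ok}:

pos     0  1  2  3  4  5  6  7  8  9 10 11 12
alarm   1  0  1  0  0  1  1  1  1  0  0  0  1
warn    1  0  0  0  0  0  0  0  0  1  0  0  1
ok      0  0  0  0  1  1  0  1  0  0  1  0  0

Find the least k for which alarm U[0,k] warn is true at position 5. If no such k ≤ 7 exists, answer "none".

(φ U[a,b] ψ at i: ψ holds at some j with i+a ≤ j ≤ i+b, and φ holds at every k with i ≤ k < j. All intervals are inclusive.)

Need earliest j ≥ 5 with warn, and alarm at every k in [5,j-1].
  j=5: rhs fails.
  j=6: rhs fails.
  j=7: rhs fails.
  j=8: rhs fails.
  j=9: rhs holds; lhs holds on [5,8]. k = 4.

4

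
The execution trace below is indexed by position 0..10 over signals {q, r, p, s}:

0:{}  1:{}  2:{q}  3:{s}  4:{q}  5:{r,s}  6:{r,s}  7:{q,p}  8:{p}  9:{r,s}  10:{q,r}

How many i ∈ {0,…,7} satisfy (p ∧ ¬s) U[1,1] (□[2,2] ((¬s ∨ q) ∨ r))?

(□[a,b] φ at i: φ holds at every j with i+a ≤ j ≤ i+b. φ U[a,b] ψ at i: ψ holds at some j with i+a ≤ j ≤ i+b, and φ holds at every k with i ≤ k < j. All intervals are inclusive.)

Evaluate at each i in [0,7]:
  i=0: ✗ (no rhs in [1,1])
  i=1: ✗ (lhs fails at k=1 before rhs at j=2)
  i=2: ✗ (lhs fails at k=2 before rhs at j=3)
  i=3: ✗ (lhs fails at k=3 before rhs at j=4)
  i=4: ✗ (lhs fails at k=4 before rhs at j=5)
  i=5: ✗ (lhs fails at k=5 before rhs at j=6)
  i=6: ✗ (lhs fails at k=6 before rhs at j=7)
  i=7: ✓ (rhs at j=8; lhs holds on [7,7])
Positions where it holds: {7} → 1.

1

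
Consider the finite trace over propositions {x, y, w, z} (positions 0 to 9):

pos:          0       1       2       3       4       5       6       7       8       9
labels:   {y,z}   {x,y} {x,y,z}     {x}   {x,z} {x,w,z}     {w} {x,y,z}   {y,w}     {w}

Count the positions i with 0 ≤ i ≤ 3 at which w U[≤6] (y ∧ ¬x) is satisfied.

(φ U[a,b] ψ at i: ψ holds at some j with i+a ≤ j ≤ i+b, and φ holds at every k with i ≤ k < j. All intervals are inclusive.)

Evaluate at each i in [0,3]:
  i=0: ✓ (rhs at j=0)
  i=1: ✗ (no rhs in [1,7])
  i=2: ✗ (lhs fails at k=2 before rhs at j=8)
  i=3: ✗ (lhs fails at k=3 before rhs at j=8)
Positions where it holds: {0} → 1.

1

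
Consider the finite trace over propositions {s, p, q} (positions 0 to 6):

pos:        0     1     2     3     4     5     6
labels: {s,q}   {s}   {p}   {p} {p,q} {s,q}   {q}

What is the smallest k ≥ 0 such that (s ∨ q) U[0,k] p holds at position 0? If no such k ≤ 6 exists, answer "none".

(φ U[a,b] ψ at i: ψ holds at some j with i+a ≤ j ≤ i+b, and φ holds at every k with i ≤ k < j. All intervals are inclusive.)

2

Need earliest j ≥ 0 with p, and (s ∨ q) at every k in [0,j-1].
  j=0: rhs fails.
  j=1: rhs fails.
  j=2: rhs holds; lhs holds on [0,1]. k = 2.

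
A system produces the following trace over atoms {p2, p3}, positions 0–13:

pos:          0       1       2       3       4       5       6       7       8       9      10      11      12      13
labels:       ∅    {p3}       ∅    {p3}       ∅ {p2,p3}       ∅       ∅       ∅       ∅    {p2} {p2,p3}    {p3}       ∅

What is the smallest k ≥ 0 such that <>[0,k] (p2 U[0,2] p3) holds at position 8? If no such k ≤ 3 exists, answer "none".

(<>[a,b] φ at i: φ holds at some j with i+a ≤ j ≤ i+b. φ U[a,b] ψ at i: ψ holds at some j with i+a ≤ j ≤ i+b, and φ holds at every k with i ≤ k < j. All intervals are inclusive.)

2

Scan j = 8,9,… for (p2 U[0,2] p3):
  j=8: fails
  j=9: fails
  j=10: holds
First hit at j=10, so smallest k = 10-8 = 2.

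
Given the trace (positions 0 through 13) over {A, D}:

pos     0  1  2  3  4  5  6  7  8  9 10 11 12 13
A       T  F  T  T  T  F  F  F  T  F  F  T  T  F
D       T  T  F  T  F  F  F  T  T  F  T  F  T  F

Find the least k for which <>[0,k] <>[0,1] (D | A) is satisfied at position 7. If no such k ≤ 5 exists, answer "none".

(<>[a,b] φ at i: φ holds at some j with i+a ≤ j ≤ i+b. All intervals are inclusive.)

0

Scan j = 7,8,… for <>[0,1] (D | A):
  j=7: holds
First hit at j=7, so smallest k = 7-7 = 0.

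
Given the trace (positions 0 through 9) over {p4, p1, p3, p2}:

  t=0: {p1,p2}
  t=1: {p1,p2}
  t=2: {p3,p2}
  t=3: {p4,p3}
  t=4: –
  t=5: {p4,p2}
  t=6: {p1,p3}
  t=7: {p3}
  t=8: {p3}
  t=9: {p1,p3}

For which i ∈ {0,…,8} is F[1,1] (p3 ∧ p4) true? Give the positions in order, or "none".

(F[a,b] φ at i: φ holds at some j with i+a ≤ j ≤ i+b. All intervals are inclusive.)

2

Evaluate at each i in [0,8]:
  i=0: ✗ (none in [1,1])
  i=1: ✗ (none in [2,2])
  i=2: ✓ (witness j=3)
  i=3: ✗ (none in [4,4])
  i=4: ✗ (none in [5,5])
  i=5: ✗ (none in [6,6])
  i=6: ✗ (none in [7,7])
  i=7: ✗ (none in [8,8])
  i=8: ✗ (none in [9,9])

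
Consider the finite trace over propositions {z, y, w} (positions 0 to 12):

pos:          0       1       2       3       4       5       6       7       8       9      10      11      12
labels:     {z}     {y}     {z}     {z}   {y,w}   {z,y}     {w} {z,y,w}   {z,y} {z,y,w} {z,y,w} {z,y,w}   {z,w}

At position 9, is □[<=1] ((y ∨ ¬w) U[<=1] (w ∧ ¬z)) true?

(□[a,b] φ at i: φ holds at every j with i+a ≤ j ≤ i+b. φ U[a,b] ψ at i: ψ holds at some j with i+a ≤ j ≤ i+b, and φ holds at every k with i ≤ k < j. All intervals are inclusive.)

Does not hold

Check ((y ∨ ¬w) U[<=1] (w ∧ ¬z)) at every j in [9,10]:
  j=9: fails
  j=10: fails
Fails at j=9 → formula fails.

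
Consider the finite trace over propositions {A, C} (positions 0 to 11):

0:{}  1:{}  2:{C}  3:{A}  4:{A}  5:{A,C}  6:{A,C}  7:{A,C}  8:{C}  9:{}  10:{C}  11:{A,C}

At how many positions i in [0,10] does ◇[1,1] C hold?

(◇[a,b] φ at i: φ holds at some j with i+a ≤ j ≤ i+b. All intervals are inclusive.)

Evaluate at each i in [0,10]:
  i=0: ✗ (none in [1,1])
  i=1: ✓ (witness j=2)
  i=2: ✗ (none in [3,3])
  i=3: ✗ (none in [4,4])
  i=4: ✓ (witness j=5)
  i=5: ✓ (witness j=6)
  i=6: ✓ (witness j=7)
  i=7: ✓ (witness j=8)
  i=8: ✗ (none in [9,9])
  i=9: ✓ (witness j=10)
  i=10: ✓ (witness j=11)
Positions where it holds: {1, 4, 5, 6, 7, 9, 10} → 7.

7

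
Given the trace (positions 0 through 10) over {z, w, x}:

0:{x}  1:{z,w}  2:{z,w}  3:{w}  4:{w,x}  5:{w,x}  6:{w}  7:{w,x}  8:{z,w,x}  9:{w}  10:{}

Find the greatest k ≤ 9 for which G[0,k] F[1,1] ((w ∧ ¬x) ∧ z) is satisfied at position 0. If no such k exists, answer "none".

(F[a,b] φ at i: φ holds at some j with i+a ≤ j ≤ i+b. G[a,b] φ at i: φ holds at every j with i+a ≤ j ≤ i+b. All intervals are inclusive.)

F[1,1] ((w ∧ ¬x) ∧ z) must hold from j=0 onward; find where it first fails.
  j=0: holds
  j=1: holds
  j=2: fails
Holds on [0,1], so largest k = 1.

1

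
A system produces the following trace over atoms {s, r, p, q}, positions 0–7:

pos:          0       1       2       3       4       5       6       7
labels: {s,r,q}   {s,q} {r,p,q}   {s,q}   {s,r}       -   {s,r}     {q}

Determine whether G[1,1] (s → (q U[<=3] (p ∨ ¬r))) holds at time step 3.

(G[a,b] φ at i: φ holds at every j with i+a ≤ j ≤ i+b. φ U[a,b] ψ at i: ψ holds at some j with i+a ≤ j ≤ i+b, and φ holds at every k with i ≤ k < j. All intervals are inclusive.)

False

Check (s → (q U[<=3] (p ∨ ¬r))) at every j in [4,4]:
  j=4: antecedent true; consequent fails → ✗
Fails at j=4 → formula fails.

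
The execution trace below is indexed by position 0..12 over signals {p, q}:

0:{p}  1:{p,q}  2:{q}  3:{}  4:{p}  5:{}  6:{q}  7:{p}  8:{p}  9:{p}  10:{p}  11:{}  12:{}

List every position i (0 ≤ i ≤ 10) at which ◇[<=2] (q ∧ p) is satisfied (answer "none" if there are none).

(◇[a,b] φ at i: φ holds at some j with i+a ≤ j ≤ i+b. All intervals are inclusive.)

Evaluate at each i in [0,10]:
  i=0: ✓ (witness j=1)
  i=1: ✓ (witness j=1)
  i=2: ✗ (none in [2,4])
  i=3: ✗ (none in [3,5])
  i=4: ✗ (none in [4,6])
  i=5: ✗ (none in [5,7])
  i=6: ✗ (none in [6,8])
  i=7: ✗ (none in [7,9])
  i=8: ✗ (none in [8,10])
  i=9: ✗ (none in [9,11])
  i=10: ✗ (none in [10,12])

0, 1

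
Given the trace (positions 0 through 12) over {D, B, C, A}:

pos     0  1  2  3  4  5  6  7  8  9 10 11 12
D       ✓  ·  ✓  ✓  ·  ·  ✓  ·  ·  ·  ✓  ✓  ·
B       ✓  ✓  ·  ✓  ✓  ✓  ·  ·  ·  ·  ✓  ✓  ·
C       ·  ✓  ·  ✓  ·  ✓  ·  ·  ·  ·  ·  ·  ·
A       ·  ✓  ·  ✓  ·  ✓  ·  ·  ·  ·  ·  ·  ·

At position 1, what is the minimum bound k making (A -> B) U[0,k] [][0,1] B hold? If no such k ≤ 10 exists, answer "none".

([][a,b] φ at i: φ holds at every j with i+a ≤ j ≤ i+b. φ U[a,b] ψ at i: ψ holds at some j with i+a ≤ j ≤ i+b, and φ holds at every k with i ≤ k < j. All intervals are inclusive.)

2

Need earliest j ≥ 1 with [][0,1] B, and (A -> B) at every k in [1,j-1].
  j=1: rhs fails.
  j=2: rhs fails.
  j=3: rhs holds; lhs holds on [1,2]. k = 2.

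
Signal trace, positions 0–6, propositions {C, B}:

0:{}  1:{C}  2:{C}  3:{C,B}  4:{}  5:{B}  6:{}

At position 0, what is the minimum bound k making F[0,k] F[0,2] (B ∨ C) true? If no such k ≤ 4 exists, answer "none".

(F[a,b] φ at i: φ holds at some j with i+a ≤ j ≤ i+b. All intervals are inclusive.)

Scan j = 0,1,… for F[0,2] (B ∨ C):
  j=0: holds
First hit at j=0, so smallest k = 0-0 = 0.

0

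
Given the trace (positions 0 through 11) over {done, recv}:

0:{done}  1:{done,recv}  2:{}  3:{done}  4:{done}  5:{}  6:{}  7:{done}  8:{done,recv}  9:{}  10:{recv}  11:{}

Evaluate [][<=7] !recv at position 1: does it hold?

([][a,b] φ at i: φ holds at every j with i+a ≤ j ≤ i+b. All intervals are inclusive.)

Check !recv at every j in [1,8]:
  j=1: false
  j=2: true
  j=3: true
  j=4: true
  j=5: true
  j=6: true
  j=7: true
  j=8: false
Fails at j=1 → formula fails.

False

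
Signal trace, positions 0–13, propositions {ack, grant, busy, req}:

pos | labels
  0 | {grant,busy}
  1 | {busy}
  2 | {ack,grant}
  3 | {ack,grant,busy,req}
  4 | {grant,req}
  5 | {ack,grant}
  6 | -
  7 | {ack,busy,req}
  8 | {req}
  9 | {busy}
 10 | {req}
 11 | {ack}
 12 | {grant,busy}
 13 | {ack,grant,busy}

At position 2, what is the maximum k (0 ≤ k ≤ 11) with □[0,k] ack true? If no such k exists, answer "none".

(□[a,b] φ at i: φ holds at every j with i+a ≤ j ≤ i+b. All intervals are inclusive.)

1

ack must hold from j=2 onward; find where it first fails.
  j=2: holds
  j=3: holds
  j=4: fails
Holds on [2,3], so largest k = 1.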